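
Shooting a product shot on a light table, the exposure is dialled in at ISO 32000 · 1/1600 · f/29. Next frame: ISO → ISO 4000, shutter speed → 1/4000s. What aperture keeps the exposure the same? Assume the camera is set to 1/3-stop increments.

ISO: 32000 → 25600 → 20000 → 16000 → 12800 → 10000 → 8000 → 6400 → 5000 → 4000 — 3 stops dropped (darker).
Shutter speed: 1/1600 → 1/2000 → 1/2500 → 1/3200 → 1/4000 — 1 1/3 stops faster (darker).
Net change so far: 4 1/3 stops darker. Offset with the aperture: f/29 → f/25 → f/22 → f/20 → f/18 → f/16 → f/14 → f/13 → f/11 → f/10 → f/9 → f/8 → f/7.1 → f/6.3.

f/6.3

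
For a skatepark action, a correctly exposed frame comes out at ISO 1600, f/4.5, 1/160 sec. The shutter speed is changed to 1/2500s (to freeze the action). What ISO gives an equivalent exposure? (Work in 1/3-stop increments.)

Shutter speed: 1/160 → 1/200 → 1/250 → 1/320 → 1/400 → 1/500 → 1/640 → 1/800 → 1/1000 → 1/1250 → 1/1600 → 1/2000 → 1/2500 — 4 stops shorter (darker).
Need 4 stops brighter from the ISO: 1600 → 2000 → 2500 → 3200 → 4000 → 5000 → 6400 → 8000 → 10000 → 12800 → 16000 → 20000 → 25600.

ISO 25600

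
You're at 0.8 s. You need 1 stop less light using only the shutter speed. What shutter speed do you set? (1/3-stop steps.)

Shutter speed: 0.8 → 0.6 → 0.5 → 0.4 — 1 stop faster (darker).

0.4 s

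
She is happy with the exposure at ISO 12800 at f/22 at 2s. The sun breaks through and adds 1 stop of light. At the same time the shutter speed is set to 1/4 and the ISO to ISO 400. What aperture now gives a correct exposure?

Scene light: 1 stop brighter.
Shutter speed: 2 → 1 → 1/2 → 1/4 — 3 stops faster (darker).
ISO: 12800 → 6400 → 3200 → 1600 → 800 → 400 — 5 stops lower (darker).
Net so far: 7 stops darker. Aperture: f/22 → f/16 → f/11 → f/8 → f/5.6 → f/4 → f/2.8 → f/2.

f/2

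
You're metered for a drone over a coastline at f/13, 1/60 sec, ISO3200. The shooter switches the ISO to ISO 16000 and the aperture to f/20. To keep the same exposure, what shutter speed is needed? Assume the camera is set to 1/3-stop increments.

1/125s

ISO: 3200 → 4000 → 5000 → 6400 → 8000 → 10000 → 12800 → 16000 — 2 1/3 stops higher (brighter).
Aperture: f/13 → f/14 → f/16 → f/18 → f/20 — 1 1/3 stops narrower (darker).
Net change so far: 1 stop brighter. Offset with the shutter speed: 1/60 → 1/80 → 1/100 → 1/125.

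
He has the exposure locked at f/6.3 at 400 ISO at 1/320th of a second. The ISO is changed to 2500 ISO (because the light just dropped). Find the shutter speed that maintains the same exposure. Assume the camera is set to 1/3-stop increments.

1/2000s

ISO: 400 → 500 → 640 → 800 → 1000 → 1250 → 1600 → 2000 → 2500 — 2 2/3 stops higher (brighter).
Need 2 2/3 stops darker from the shutter speed: 1/320 → 1/400 → 1/500 → 1/640 → 1/800 → 1/1000 → 1/1250 → 1/1600 → 1/2000.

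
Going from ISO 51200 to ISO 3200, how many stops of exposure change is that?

4 stops

51200 → 25600 → 12800 → 6400 → 3200 — count the steps: 4 stops.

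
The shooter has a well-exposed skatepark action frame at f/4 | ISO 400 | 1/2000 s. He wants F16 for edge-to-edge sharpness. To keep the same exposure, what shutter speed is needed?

Aperture: f/4 → f/5.6 → f/8 → f/11 → f/16 — 4 stops smaller aperture (darker).
Need 4 stops brighter from the shutter speed: 1/2000 → 1/1000 → 1/500 → 1/250 → 1/125.

1/125s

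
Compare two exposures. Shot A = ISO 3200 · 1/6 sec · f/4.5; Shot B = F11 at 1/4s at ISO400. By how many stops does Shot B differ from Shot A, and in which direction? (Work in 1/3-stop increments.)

5 stops darker

Aperture: f/4.5 → f/5 → f/5.6 → f/6.3 → f/7.1 → f/8 → f/9 → f/10 → f/11 — 2 2/3 stops smaller aperture (darker).
Shutter speed: 1/6 → 1/5 → 1/4 — 2/3 stop slower (brighter).
ISO: 3200 → 2500 → 2000 → 1600 → 1250 → 1000 → 800 → 640 → 500 → 400 — 3 stops lower (darker).
Net: −2 2/3 +2/3 −3 = −5 stops.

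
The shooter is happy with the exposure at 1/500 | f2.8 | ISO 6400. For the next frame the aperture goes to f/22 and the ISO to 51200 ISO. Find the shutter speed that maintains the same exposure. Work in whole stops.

Aperture: f/2.8 → f/4 → f/5.6 → f/8 → f/11 → f/16 → f/22 — 6 stops stopped down (darker).
ISO: 6400 → 12800 → 25600 → 51200 — 3 stops raised (brighter).
Net change so far: 3 stops darker. Offset with the shutter speed: 1/500 → 1/250 → 1/125 → 1/60.

1/60s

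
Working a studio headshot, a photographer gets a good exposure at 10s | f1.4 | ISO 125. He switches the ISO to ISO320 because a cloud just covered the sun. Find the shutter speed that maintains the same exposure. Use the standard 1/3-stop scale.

4 s

ISO: 125 → 160 → 200 → 250 → 320 — 1 1/3 stops raised (brighter).
Need 1 1/3 stops darker from the shutter speed: 10 → 8 → 6 → 5 → 4.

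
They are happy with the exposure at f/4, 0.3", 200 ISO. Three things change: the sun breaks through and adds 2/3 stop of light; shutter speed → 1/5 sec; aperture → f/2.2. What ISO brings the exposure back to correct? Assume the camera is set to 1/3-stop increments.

ISO 64

Scene light: 2/3 stop brighter.
Shutter speed: 0.3 → 1/4 → 1/5 — 2/3 stop shorter (darker).
Aperture: f/4 → f/3.5 → f/3.2 → f/2.8 → f/2.5 → f/2.2 — 1 2/3 stops larger aperture (brighter).
Net so far: 1 2/3 stops brighter. ISO: 200 → 160 → 125 → 100 → 80 → 64.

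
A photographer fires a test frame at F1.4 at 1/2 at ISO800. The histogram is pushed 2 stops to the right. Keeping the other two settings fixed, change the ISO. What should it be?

ISO 200

Overexposed by 2 stops → need 2 stops darker.
ISO: 800 → 400 → 200.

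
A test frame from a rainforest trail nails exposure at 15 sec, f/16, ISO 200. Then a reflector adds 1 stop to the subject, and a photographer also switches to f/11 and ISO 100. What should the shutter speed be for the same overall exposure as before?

8 s

Scene light: 1 stop brighter.
Aperture: f/16 → f/11 — 1 stop larger aperture (brighter).
ISO: 200 → 100 — 1 stop dropped (darker).
Net so far: 1 stop brighter. Shutter speed: 15 → 8.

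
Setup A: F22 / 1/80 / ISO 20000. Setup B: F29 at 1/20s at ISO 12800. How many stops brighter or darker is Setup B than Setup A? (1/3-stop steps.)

2/3 stop brighter

Aperture: f/22 → f/25 → f/29 — 2/3 stop stopped down (darker).
Shutter speed: 1/80 → 1/60 → 1/50 → 1/40 → 1/30 → 1/25 → 1/20 — 2 stops slower (brighter).
ISO: 20000 → 16000 → 12800 — 2/3 stop dropped (darker).
Net: −2/3 +2 −2/3 = +2/3 stops.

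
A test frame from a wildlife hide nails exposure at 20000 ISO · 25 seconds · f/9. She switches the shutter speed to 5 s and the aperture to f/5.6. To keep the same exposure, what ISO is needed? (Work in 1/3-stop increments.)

Shutter speed: 25 → 20 → 15 → 13 → 10 → 8 → 6 → 5 — 2 1/3 stops faster (darker).
Aperture: f/9 → f/8 → f/7.1 → f/6.3 → f/5.6 — 1 1/3 stops wider (brighter).
Net change so far: 1 stop darker. Offset with the ISO: 20000 → 25600 → 32000 → 40000.

ISO 40000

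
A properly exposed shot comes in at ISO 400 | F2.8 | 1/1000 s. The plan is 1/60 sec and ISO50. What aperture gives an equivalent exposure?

f/4

Shutter speed: 1/1000 → 1/500 → 1/250 → 1/125 → 1/60 — 4 stops slower (brighter).
ISO: 400 → 200 → 100 → 50 — 3 stops dropped (darker).
Net change so far: 1 stop brighter. Offset with the aperture: f/2.8 → f/4.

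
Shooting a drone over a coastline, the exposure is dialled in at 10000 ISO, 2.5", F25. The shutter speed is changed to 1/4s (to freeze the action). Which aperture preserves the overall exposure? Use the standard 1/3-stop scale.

Shutter speed: 2.5 → 2 → 1.6 → 1.3 → 1 → 0.8 → 0.6 → 0.5 → 0.4 → 0.3 → 1/4 — 3 1/3 stops faster (darker).
Need 3 1/3 stops brighter from the aperture: f/25 → f/22 → f/20 → f/18 → f/16 → f/14 → f/13 → f/11 → f/10 → f/9 → f/8.

f/8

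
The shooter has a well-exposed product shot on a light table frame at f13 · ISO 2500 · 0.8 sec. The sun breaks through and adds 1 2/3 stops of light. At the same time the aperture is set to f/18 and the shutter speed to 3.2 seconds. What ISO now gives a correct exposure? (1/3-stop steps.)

ISO 400

Scene light: 1 2/3 stops brighter.
Aperture: f/13 → f/14 → f/16 → f/18 — 1 stop narrower (darker).
Shutter speed: 0.8 → 1 → 1.3 → 1.6 → 2 → 2.5 → 3.2 — 2 stops slower (brighter).
Net so far: 2 2/3 stops brighter. ISO: 2500 → 2000 → 1600 → 1250 → 1000 → 800 → 640 → 500 → 400.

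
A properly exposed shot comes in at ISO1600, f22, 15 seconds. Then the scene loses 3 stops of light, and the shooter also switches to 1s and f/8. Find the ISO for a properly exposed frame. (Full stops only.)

ISO 25600

Scene light: 3 stops darker.
Shutter speed: 15 → 8 → 4 → 2 → 1 — 4 stops faster (darker).
Aperture: f/22 → f/16 → f/11 → f/8 — 3 stops wider (brighter).
Net so far: 4 stops darker. ISO: 1600 → 3200 → 6400 → 12800 → 25600.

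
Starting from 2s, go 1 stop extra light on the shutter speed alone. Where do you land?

Shutter speed: 2 → 4 — 1 stop slower (brighter).

4 s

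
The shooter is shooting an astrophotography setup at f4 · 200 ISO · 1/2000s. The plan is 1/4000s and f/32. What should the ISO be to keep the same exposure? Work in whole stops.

Shutter speed: 1/2000 → 1/4000 — 1 stop faster (darker).
Aperture: f/4 → f/5.6 → f/8 → f/11 → f/16 → f/22 → f/32 — 6 stops smaller aperture (darker).
Net change so far: 7 stops darker. Offset with the ISO: 200 → 400 → 800 → 1600 → 3200 → 6400 → 12800 → 25600.

ISO 25600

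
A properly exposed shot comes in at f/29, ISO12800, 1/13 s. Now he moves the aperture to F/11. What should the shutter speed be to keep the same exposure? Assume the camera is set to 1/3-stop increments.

1/80s

Aperture: f/29 → f/25 → f/22 → f/20 → f/18 → f/16 → f/14 → f/13 → f/11 — 2 2/3 stops opened up (brighter).
Need 2 2/3 stops darker from the shutter speed: 1/13 → 1/15 → 1/20 → 1/25 → 1/30 → 1/40 → 1/50 → 1/60 → 1/80.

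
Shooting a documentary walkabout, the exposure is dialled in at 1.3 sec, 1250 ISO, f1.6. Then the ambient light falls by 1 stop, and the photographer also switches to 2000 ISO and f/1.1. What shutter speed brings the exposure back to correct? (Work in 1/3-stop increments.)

Scene light: 1 stop darker.
ISO: 1250 → 1600 → 2000 — 2/3 stop raised (brighter).
Aperture: f/1.6 → f/1.4 → f/1.2 → f/1.1 — 1 stop opened up (brighter).
Net so far: 2/3 stop brighter. Shutter speed: 1.3 → 1 → 0.8.

0.8 s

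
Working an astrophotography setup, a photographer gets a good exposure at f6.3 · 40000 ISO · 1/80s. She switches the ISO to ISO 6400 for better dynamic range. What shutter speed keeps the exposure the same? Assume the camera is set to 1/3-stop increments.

ISO: 40000 → 32000 → 25600 → 20000 → 16000 → 12800 → 10000 → 8000 → 6400 — 2 2/3 stops dropped (darker).
Need 2 2/3 stops brighter from the shutter speed: 1/80 → 1/60 → 1/50 → 1/40 → 1/30 → 1/25 → 1/20 → 1/15 → 1/13.

1/13s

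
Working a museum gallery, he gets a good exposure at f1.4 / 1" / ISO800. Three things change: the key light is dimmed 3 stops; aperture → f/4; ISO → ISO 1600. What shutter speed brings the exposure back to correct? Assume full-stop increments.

30 s

Scene light: 3 stops darker.
Aperture: f/1.4 → f/2 → f/2.8 → f/4 — 3 stops smaller aperture (darker).
ISO: 800 → 1600 — 1 stop higher (brighter).
Net so far: 5 stops darker. Shutter speed: 1 → 2 → 4 → 8 → 15 → 30.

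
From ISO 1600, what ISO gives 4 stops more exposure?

ISO 25600

ISO: 1600 → 3200 → 6400 → 12800 → 25600 — 4 stops raised (brighter).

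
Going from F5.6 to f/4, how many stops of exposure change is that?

1 stop

f/5.6 → f/4 — count the steps: 1 stop.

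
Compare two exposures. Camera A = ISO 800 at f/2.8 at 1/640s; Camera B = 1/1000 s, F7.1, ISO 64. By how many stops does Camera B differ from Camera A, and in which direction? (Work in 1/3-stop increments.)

7 stops darker

Aperture: f/2.8 → f/3.2 → f/3.5 → f/4 → f/4.5 → f/5 → f/5.6 → f/6.3 → f/7.1 — 2 2/3 stops smaller aperture (darker).
Shutter speed: 1/640 → 1/800 → 1/1000 — 2/3 stop faster (darker).
ISO: 800 → 640 → 500 → 400 → 320 → 250 → 200 → 160 → 125 → 100 → 80 → 64 — 3 2/3 stops lower (darker).
Net: −2 2/3 −2/3 −3 2/3 = −7 stops.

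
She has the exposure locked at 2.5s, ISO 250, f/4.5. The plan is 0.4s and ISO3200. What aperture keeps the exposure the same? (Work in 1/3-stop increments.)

Shutter speed: 2.5 → 2 → 1.6 → 1.3 → 1 → 0.8 → 0.6 → 0.5 → 0.4 — 2 2/3 stops shorter (darker).
ISO: 250 → 320 → 400 → 500 → 640 → 800 → 1000 → 1250 → 1600 → 2000 → 2500 → 3200 — 3 2/3 stops raised (brighter).
Net change so far: 1 stop brighter. Offset with the aperture: f/4.5 → f/5 → f/5.6 → f/6.3.

f/6.3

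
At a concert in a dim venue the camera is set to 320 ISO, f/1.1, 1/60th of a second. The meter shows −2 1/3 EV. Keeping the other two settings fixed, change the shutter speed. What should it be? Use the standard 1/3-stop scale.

1/13s

Underexposed by 2 1/3 stops → need 2 1/3 stops brighter.
Shutter speed: 1/60 → 1/50 → 1/40 → 1/30 → 1/25 → 1/20 → 1/15 → 1/13.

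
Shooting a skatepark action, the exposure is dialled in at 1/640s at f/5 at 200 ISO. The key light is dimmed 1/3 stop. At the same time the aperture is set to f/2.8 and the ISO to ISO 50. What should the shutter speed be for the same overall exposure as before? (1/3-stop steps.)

1/400s

Scene light: 1/3 stop darker.
Aperture: f/5 → f/4.5 → f/4 → f/3.5 → f/3.2 → f/2.8 — 1 2/3 stops opened up (brighter).
ISO: 200 → 160 → 125 → 100 → 80 → 64 → 50 — 2 stops lower (darker).
Net so far: 2/3 stop darker. Shutter speed: 1/640 → 1/500 → 1/400.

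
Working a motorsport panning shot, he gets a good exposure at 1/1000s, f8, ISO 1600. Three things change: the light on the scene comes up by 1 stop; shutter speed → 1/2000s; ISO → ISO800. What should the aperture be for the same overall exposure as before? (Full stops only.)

Scene light: 1 stop brighter.
Shutter speed: 1/1000 → 1/2000 — 1 stop faster (darker).
ISO: 1600 → 800 — 1 stop lower (darker).
Net so far: 1 stop darker. Aperture: f/8 → f/5.6.

f/5.6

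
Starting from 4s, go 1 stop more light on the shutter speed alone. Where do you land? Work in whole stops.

8 s

Shutter speed: 4 → 8 — 1 stop slower (brighter).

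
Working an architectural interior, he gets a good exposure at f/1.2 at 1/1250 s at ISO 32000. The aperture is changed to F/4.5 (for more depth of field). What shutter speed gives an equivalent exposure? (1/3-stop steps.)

1/100s

Aperture: f/1.2 → f/1.4 → f/1.6 → f/1.8 → f/2 → f/2.2 → f/2.5 → f/2.8 → f/3.2 → f/3.5 → f/4 → f/4.5 — 3 2/3 stops narrower (darker).
Need 3 2/3 stops brighter from the shutter speed: 1/1250 → 1/1000 → 1/800 → 1/640 → 1/500 → 1/400 → 1/320 → 1/250 → 1/200 → 1/160 → 1/125 → 1/100.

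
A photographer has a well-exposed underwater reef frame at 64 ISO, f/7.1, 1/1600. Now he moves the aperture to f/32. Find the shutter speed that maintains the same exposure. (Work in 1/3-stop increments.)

Aperture: f/7.1 → f/8 → f/9 → f/10 → f/11 → f/13 → f/14 → f/16 → f/18 → f/20 → f/22 → f/25 → f/29 → f/32 — 4 1/3 stops stopped down (darker).
Need 4 1/3 stops brighter from the shutter speed: 1/1600 → 1/1250 → 1/1000 → 1/800 → 1/640 → 1/500 → 1/400 → 1/320 → 1/250 → 1/200 → 1/160 → 1/125 → 1/100 → 1/80.

1/80s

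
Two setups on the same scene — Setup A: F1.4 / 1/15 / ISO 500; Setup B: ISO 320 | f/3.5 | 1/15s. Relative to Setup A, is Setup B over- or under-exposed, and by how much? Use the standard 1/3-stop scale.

Aperture: f/1.4 → f/1.6 → f/1.8 → f/2 → f/2.2 → f/2.5 → f/2.8 → f/3.2 → f/3.5 — 2 2/3 stops stopped down (darker).
Shutter speed: unchanged.
ISO: 500 → 400 → 320 — 2/3 stop lower (darker).
Net: −2 2/3 −2/3 = −3 1/3 stops.

3 1/3 stops darker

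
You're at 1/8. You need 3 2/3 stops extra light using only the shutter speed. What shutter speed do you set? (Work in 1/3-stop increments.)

Shutter speed: 1/8 → 1/6 → 1/5 → 1/4 → 0.3 → 0.4 → 0.5 → 0.6 → 0.8 → 1 → 1.3 → 1.6 — 3 2/3 stops slower (brighter).

1.6 s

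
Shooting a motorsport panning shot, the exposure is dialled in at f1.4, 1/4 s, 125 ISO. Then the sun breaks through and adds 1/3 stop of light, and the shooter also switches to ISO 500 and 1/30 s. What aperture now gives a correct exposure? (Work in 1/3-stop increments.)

Scene light: 1/3 stop brighter.
ISO: 125 → 160 → 200 → 250 → 320 → 400 → 500 — 2 stops raised (brighter).
Shutter speed: 1/4 → 1/5 → 1/6 → 1/8 → 1/10 → 1/13 → 1/15 → 1/20 → 1/25 → 1/30 — 3 stops shorter (darker).
Net so far: 2/3 stop darker. Aperture: f/1.4 → f/1.2 → f/1.1.

f/1.1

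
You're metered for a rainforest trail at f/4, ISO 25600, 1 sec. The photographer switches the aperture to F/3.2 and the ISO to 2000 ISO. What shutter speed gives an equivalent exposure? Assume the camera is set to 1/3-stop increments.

Aperture: f/4 → f/3.5 → f/3.2 — 2/3 stop larger aperture (brighter).
ISO: 25600 → 20000 → 16000 → 12800 → 10000 → 8000 → 6400 → 5000 → 4000 → 3200 → 2500 → 2000 — 3 2/3 stops dropped (darker).
Net change so far: 3 stops darker. Offset with the shutter speed: 1 → 1.3 → 1.6 → 2 → 2.5 → 3.2 → 4 → 5 → 6 → 8.

8 s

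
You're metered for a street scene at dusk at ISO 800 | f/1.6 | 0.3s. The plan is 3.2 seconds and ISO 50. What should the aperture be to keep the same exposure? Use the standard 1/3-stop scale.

f/1.2

Shutter speed: 0.3 → 0.4 → 0.5 → 0.6 → 0.8 → 1 → 1.3 → 1.6 → 2 → 2.5 → 3.2 — 3 1/3 stops longer (brighter).
ISO: 800 → 640 → 500 → 400 → 320 → 250 → 200 → 160 → 125 → 100 → 80 → 64 → 50 — 4 stops lower (darker).
Net change so far: 2/3 stop darker. Offset with the aperture: f/1.6 → f/1.4 → f/1.2.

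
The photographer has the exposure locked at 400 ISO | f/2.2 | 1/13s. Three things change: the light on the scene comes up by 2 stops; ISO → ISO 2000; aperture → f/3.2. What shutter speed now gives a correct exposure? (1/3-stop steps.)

Scene light: 2 stops brighter.
ISO: 400 → 500 → 640 → 800 → 1000 → 1250 → 1600 → 2000 — 2 1/3 stops higher (brighter).
Aperture: f/2.2 → f/2.5 → f/2.8 → f/3.2 — 1 stop smaller aperture (darker).
Net so far: 3 1/3 stops brighter. Shutter speed: 1/13 → 1/15 → 1/20 → 1/25 → 1/30 → 1/40 → 1/50 → 1/60 → 1/80 → 1/100 → 1/125.

1/125s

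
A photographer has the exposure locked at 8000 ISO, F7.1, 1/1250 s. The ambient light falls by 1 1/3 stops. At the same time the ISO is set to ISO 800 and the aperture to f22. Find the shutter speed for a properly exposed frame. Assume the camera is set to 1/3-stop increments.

1/5s

Scene light: 1 1/3 stops darker.
ISO: 8000 → 6400 → 5000 → 4000 → 3200 → 2500 → 2000 → 1600 → 1250 → 1000 → 800 — 3 1/3 stops lower (darker).
Aperture: f/7.1 → f/8 → f/9 → f/10 → f/11 → f/13 → f/14 → f/16 → f/18 → f/20 → f/22 — 3 1/3 stops stopped down (darker).
Net so far: 8 stops darker. Shutter speed: 1/1250 → 1/1000 → 1/800 → 1/640 → 1/500 → 1/400 → 1/320 → 1/250 → 1/200 → 1/160 → 1/125 → 1/100 → 1/80 → 1/60 → 1/50 → 1/40 → 1/30 → 1/25 → 1/20 → 1/15 → 1/13 → 1/10 → 1/8 → 1/6 → 1/5.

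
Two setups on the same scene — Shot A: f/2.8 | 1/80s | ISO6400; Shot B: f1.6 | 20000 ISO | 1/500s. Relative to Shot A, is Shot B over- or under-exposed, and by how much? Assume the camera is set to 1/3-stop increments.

Aperture: f/2.8 → f/2.5 → f/2.2 → f/2 → f/1.8 → f/1.6 — 1 2/3 stops opened up (brighter).
Shutter speed: 1/80 → 1/100 → 1/125 → 1/160 → 1/200 → 1/250 → 1/320 → 1/400 → 1/500 — 2 2/3 stops shorter (darker).
ISO: 6400 → 8000 → 10000 → 12800 → 16000 → 20000 — 1 2/3 stops raised (brighter).
Net: +1 2/3 −2 2/3 +1 2/3 = +2/3 stops.

2/3 stop brighter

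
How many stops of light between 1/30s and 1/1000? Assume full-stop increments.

1/30 → 1/60 → 1/125 → 1/250 → 1/500 → 1/1000 — count the steps: 5 stops.

5 stops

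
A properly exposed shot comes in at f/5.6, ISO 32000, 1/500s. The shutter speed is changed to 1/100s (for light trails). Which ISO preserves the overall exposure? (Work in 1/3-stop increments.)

Shutter speed: 1/500 → 1/400 → 1/320 → 1/250 → 1/200 → 1/160 → 1/125 → 1/100 — 2 1/3 stops longer (brighter).
Need 2 1/3 stops darker from the ISO: 32000 → 25600 → 20000 → 16000 → 12800 → 10000 → 8000 → 6400.

ISO 6400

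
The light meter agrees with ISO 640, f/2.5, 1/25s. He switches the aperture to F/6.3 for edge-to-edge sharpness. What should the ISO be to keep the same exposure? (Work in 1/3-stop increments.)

ISO 4000

Aperture: f/2.5 → f/2.8 → f/3.2 → f/3.5 → f/4 → f/4.5 → f/5 → f/5.6 → f/6.3 — 2 2/3 stops narrower (darker).
Need 2 2/3 stops brighter from the ISO: 640 → 800 → 1000 → 1250 → 1600 → 2000 → 2500 → 3200 → 4000.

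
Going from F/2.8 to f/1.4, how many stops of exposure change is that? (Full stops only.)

2 stops

f/2.8 → f/2 → f/1.4 — count the steps: 2 stops.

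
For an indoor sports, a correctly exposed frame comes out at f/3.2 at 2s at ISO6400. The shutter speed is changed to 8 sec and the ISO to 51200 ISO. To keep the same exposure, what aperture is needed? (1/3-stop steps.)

f/18

Shutter speed: 2 → 2.5 → 3.2 → 4 → 5 → 6 → 8 — 2 stops slower (brighter).
ISO: 6400 → 8000 → 10000 → 12800 → 16000 → 20000 → 25600 → 32000 → 40000 → 51200 — 3 stops higher (brighter).
Net change so far: 5 stops brighter. Offset with the aperture: f/3.2 → f/3.5 → f/4 → f/4.5 → f/5 → f/5.6 → f/6.3 → f/7.1 → f/8 → f/9 → f/10 → f/11 → f/13 → f/14 → f/16 → f/18.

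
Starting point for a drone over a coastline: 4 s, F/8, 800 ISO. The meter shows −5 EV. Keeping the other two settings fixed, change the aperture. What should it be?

f/1.4

Underexposed by 5 stops → need 5 stops brighter.
Aperture: f/8 → f/5.6 → f/4 → f/2.8 → f/2 → f/1.4.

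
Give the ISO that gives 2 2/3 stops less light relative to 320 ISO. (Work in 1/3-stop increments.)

ISO: 320 → 250 → 200 → 160 → 125 → 100 → 80 → 64 → 50 — 2 2/3 stops dropped (darker).

ISO 50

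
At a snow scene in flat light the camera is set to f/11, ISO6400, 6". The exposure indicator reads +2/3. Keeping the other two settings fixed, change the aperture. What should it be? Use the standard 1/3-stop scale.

Overexposed by 2/3 stop → need 2/3 stop darker.
Aperture: f/11 → f/13 → f/14.

f/14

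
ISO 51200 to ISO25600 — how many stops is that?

1 stop

51200 → 25600 — count the steps: 1 stop.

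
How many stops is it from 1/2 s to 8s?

1/2 → 1 → 2 → 4 → 8 — count the steps: 4 stops.

4 stops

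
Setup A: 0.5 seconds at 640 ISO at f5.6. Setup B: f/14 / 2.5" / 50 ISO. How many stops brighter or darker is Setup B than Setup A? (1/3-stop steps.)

Aperture: f/5.6 → f/6.3 → f/7.1 → f/8 → f/9 → f/10 → f/11 → f/13 → f/14 — 2 2/3 stops narrower (darker).
Shutter speed: 0.5 → 0.6 → 0.8 → 1 → 1.3 → 1.6 → 2 → 2.5 — 2 1/3 stops slower (brighter).
ISO: 640 → 500 → 400 → 320 → 250 → 200 → 160 → 125 → 100 → 80 → 64 → 50 — 3 2/3 stops dropped (darker).
Net: −2 2/3 +2 1/3 −3 2/3 = −4 stops.

4 stops darker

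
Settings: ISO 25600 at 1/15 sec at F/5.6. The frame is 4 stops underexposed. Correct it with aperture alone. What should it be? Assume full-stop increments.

f/1.4

Underexposed by 4 stops → need 4 stops brighter.
Aperture: f/5.6 → f/4 → f/2.8 → f/2 → f/1.4.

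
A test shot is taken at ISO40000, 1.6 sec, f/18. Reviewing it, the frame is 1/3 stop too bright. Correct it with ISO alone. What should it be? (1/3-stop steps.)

Overexposed by 1/3 stop → need 1/3 stop darker.
ISO: 40000 → 32000.

ISO 32000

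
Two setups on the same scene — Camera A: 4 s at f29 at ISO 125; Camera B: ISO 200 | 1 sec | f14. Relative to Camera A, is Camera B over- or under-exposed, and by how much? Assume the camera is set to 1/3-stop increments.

2/3 stop brighter

Aperture: f/29 → f/25 → f/22 → f/20 → f/18 → f/16 → f/14 — 2 stops opened up (brighter).
Shutter speed: 4 → 3.2 → 2.5 → 2 → 1.6 → 1.3 → 1 — 2 stops faster (darker).
ISO: 125 → 160 → 200 — 2/3 stop raised (brighter).
Net: +2 −2 +2/3 = +2/3 stops.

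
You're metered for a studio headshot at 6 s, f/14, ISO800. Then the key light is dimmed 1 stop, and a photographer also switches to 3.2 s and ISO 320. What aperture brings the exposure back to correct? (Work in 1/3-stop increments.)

Scene light: 1 stop darker.
Shutter speed: 6 → 5 → 4 → 3.2 — 1 stop shorter (darker).
ISO: 800 → 640 → 500 → 400 → 320 — 1 1/3 stops dropped (darker).
Net so far: 3 1/3 stops darker. Aperture: f/14 → f/13 → f/11 → f/10 → f/9 → f/8 → f/7.1 → f/6.3 → f/5.6 → f/5 → f/4.5.

f/4.5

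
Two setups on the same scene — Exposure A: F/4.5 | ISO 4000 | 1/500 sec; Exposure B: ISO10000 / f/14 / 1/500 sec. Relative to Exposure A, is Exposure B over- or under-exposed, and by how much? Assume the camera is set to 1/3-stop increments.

2 stops darker

Aperture: f/4.5 → f/5 → f/5.6 → f/6.3 → f/7.1 → f/8 → f/9 → f/10 → f/11 → f/13 → f/14 — 3 1/3 stops smaller aperture (darker).
Shutter speed: unchanged.
ISO: 4000 → 5000 → 6400 → 8000 → 10000 — 1 1/3 stops higher (brighter).
Net: −3 1/3 +1 1/3 = −2 stops.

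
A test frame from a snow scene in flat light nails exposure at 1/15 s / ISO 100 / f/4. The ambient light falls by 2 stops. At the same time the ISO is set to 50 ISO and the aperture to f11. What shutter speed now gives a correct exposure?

Scene light: 2 stops darker.
ISO: 100 → 50 — 1 stop lower (darker).
Aperture: f/4 → f/5.6 → f/8 → f/11 — 3 stops smaller aperture (darker).
Net so far: 6 stops darker. Shutter speed: 1/15 → 1/8 → 1/4 → 1/2 → 1 → 2 → 4.

4 s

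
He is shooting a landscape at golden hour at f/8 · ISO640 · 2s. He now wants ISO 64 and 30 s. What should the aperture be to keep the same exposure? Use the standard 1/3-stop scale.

f/10

ISO: 640 → 500 → 400 → 320 → 250 → 200 → 160 → 125 → 100 → 80 → 64 — 3 1/3 stops dropped (darker).
Shutter speed: 2 → 2.5 → 3.2 → 4 → 5 → 6 → 8 → 10 → 13 → 15 → 20 → 25 → 30 — 4 stops slower (brighter).
Net change so far: 2/3 stop brighter. Offset with the aperture: f/8 → f/9 → f/10.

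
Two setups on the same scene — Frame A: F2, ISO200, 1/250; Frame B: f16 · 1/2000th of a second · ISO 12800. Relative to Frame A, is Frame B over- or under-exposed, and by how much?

Aperture: f/2 → f/2.8 → f/4 → f/5.6 → f/8 → f/11 → f/16 — 6 stops narrower (darker).
Shutter speed: 1/250 → 1/500 → 1/1000 → 1/2000 — 3 stops faster (darker).
ISO: 200 → 400 → 800 → 1600 → 3200 → 6400 → 12800 — 6 stops raised (brighter).
Net: −6 −3 +6 = −3 stops.

3 stops darker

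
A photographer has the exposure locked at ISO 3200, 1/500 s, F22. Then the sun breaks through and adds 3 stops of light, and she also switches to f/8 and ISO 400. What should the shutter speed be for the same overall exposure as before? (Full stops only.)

1/4000s

Scene light: 3 stops brighter.
Aperture: f/22 → f/16 → f/11 → f/8 — 3 stops opened up (brighter).
ISO: 3200 → 1600 → 800 → 400 — 3 stops dropped (darker).
Net so far: 3 stops brighter. Shutter speed: 1/500 → 1/1000 → 1/2000 → 1/4000.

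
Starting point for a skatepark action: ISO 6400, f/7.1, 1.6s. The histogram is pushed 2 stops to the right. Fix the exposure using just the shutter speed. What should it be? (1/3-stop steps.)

0.4 s

Overexposed by 2 stops → need 2 stops darker.
Shutter speed: 1.6 → 1.3 → 1 → 0.8 → 0.6 → 0.5 → 0.4.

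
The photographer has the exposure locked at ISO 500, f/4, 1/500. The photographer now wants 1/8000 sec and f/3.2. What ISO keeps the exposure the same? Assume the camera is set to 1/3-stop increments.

ISO 5000

Shutter speed: 1/500 → 1/640 → 1/800 → 1/1000 → 1/1250 → 1/1600 → 1/2000 → 1/2500 → 1/3200 → 1/4000 → 1/5000 → 1/6400 → 1/8000 — 4 stops faster (darker).
Aperture: f/4 → f/3.5 → f/3.2 — 2/3 stop larger aperture (brighter).
Net change so far: 3 1/3 stops darker. Offset with the ISO: 500 → 640 → 800 → 1000 → 1250 → 1600 → 2000 → 2500 → 3200 → 4000 → 5000.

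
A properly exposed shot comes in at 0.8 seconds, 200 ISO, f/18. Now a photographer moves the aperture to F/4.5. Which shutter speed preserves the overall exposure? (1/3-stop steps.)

Aperture: f/18 → f/16 → f/14 → f/13 → f/11 → f/10 → f/9 → f/8 → f/7.1 → f/6.3 → f/5.6 → f/5 → f/4.5 — 4 stops larger aperture (brighter).
Need 4 stops darker from the shutter speed: 0.8 → 0.6 → 0.5 → 0.4 → 0.3 → 1/4 → 1/5 → 1/6 → 1/8 → 1/10 → 1/13 → 1/15 → 1/20.

1/20s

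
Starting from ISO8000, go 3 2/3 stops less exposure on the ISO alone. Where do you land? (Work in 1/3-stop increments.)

ISO: 8000 → 6400 → 5000 → 4000 → 3200 → 2500 → 2000 → 1600 → 1250 → 1000 → 800 → 640 — 3 2/3 stops lower (darker).

ISO 640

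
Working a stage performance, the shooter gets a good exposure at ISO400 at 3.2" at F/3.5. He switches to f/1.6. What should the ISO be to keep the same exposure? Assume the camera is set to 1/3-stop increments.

Aperture: f/3.5 → f/3.2 → f/2.8 → f/2.5 → f/2.2 → f/2 → f/1.8 → f/1.6 — 2 1/3 stops opened up (brighter).
Need 2 1/3 stops darker from the ISO: 400 → 320 → 250 → 200 → 160 → 125 → 100 → 80.

ISO 80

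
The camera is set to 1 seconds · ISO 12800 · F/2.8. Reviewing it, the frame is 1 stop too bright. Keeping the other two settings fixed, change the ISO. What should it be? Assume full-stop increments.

ISO 6400

Overexposed by 1 stop → need 1 stop darker.
ISO: 12800 → 6400.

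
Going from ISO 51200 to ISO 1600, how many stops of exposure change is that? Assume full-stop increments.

5 stops

51200 → 25600 → 12800 → 6400 → 3200 → 1600 — count the steps: 5 stops.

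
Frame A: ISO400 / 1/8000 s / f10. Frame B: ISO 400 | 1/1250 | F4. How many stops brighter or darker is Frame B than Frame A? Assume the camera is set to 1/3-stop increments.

5 1/3 stops brighter

Aperture: f/10 → f/9 → f/8 → f/7.1 → f/6.3 → f/5.6 → f/5 → f/4.5 → f/4 — 2 2/3 stops wider (brighter).
Shutter speed: 1/8000 → 1/6400 → 1/5000 → 1/4000 → 1/3200 → 1/2500 → 1/2000 → 1/1600 → 1/1250 — 2 2/3 stops longer (brighter).
ISO: unchanged.
Net: +2 2/3 +2 2/3 = +5 1/3 stops.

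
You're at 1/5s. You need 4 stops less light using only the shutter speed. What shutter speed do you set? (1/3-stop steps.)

1/80s

Shutter speed: 1/5 → 1/6 → 1/8 → 1/10 → 1/13 → 1/15 → 1/20 → 1/25 → 1/30 → 1/40 → 1/50 → 1/60 → 1/80 — 4 stops faster (darker).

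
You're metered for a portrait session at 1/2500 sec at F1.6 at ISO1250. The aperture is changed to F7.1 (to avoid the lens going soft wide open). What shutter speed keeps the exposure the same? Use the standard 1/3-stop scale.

Aperture: f/1.6 → f/1.8 → f/2 → f/2.2 → f/2.5 → f/2.8 → f/3.2 → f/3.5 → f/4 → f/4.5 → f/5 → f/5.6 → f/6.3 → f/7.1 — 4 1/3 stops stopped down (darker).
Need 4 1/3 stops brighter from the shutter speed: 1/2500 → 1/2000 → 1/1600 → 1/1250 → 1/1000 → 1/800 → 1/640 → 1/500 → 1/400 → 1/320 → 1/250 → 1/200 → 1/160 → 1/125.

1/125s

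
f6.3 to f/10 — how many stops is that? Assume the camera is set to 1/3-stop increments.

f/6.3 → f/7.1 → f/8 → f/9 → f/10 — count the steps: 4 third-stops = 1 1/3 stops.

1 1/3 stops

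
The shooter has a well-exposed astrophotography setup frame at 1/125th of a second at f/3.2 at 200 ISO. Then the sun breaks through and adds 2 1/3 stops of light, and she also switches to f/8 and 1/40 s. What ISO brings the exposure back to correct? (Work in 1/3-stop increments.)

ISO 80

Scene light: 2 1/3 stops brighter.
Aperture: f/3.2 → f/3.5 → f/4 → f/4.5 → f/5 → f/5.6 → f/6.3 → f/7.1 → f/8 — 2 2/3 stops stopped down (darker).
Shutter speed: 1/125 → 1/100 → 1/80 → 1/60 → 1/50 → 1/40 — 1 2/3 stops longer (brighter).
Net so far: 1 1/3 stops brighter. ISO: 200 → 160 → 125 → 100 → 80.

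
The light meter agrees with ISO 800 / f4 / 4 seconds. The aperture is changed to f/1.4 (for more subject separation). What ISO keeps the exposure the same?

Aperture: f/4 → f/2.8 → f/2 → f/1.4 — 3 stops opened up (brighter).
Need 3 stops darker from the ISO: 800 → 400 → 200 → 100.

ISO 100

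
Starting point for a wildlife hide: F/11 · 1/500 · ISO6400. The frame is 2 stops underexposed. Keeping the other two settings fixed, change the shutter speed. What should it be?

Underexposed by 2 stops → need 2 stops brighter.
Shutter speed: 1/500 → 1/250 → 1/125.

1/125s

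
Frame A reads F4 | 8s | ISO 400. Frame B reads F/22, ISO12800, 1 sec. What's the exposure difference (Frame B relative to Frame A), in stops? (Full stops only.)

Aperture: f/4 → f/5.6 → f/8 → f/11 → f/16 → f/22 — 5 stops smaller aperture (darker).
Shutter speed: 8 → 4 → 2 → 1 — 3 stops shorter (darker).
ISO: 400 → 800 → 1600 → 3200 → 6400 → 12800 — 5 stops higher (brighter).
Net: −5 −3 +5 = −3 stops.

3 stops darker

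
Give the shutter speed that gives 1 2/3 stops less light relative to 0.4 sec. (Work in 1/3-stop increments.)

1/8s

Shutter speed: 0.4 → 0.3 → 1/4 → 1/5 → 1/6 → 1/8 — 1 2/3 stops shorter (darker).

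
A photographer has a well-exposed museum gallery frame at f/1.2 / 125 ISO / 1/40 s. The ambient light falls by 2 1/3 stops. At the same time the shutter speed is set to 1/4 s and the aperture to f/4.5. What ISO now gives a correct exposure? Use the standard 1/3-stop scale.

ISO 800

Scene light: 2 1/3 stops darker.
Shutter speed: 1/40 → 1/30 → 1/25 → 1/20 → 1/15 → 1/13 → 1/10 → 1/8 → 1/6 → 1/5 → 1/4 — 3 1/3 stops slower (brighter).
Aperture: f/1.2 → f/1.4 → f/1.6 → f/1.8 → f/2 → f/2.2 → f/2.5 → f/2.8 → f/3.2 → f/3.5 → f/4 → f/4.5 — 3 2/3 stops narrower (darker).
Net so far: 2 2/3 stops darker. ISO: 125 → 160 → 200 → 250 → 320 → 400 → 500 → 640 → 800.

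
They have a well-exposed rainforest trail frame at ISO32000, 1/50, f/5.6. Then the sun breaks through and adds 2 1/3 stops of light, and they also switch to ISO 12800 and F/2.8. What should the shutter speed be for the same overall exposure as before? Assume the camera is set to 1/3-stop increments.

Scene light: 2 1/3 stops brighter.
ISO: 32000 → 25600 → 20000 → 16000 → 12800 — 1 1/3 stops dropped (darker).
Aperture: f/5.6 → f/5 → f/4.5 → f/4 → f/3.5 → f/3.2 → f/2.8 — 2 stops larger aperture (brighter).
Net so far: 3 stops brighter. Shutter speed: 1/50 → 1/60 → 1/80 → 1/100 → 1/125 → 1/160 → 1/200 → 1/250 → 1/320 → 1/400.

1/400s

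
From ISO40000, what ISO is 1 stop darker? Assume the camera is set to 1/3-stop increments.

ISO: 40000 → 32000 → 25600 → 20000 — 1 stop dropped (darker).

ISO 20000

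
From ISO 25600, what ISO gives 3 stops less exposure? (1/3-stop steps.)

ISO: 25600 → 20000 → 16000 → 12800 → 10000 → 8000 → 6400 → 5000 → 4000 → 3200 — 3 stops lower (darker).

ISO 3200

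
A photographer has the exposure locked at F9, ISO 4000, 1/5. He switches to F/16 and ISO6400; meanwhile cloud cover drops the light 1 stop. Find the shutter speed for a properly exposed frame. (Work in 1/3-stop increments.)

Scene light: 1 stop darker.
Aperture: f/9 → f/10 → f/11 → f/13 → f/14 → f/16 — 1 2/3 stops smaller aperture (darker).
ISO: 4000 → 5000 → 6400 — 2/3 stop higher (brighter).
Net so far: 2 stops darker. Shutter speed: 1/5 → 1/4 → 0.3 → 0.4 → 0.5 → 0.6 → 0.8.

0.8 s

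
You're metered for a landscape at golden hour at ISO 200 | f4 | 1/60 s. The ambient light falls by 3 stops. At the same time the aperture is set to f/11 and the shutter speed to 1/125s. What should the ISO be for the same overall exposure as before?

Scene light: 3 stops darker.
Aperture: f/4 → f/5.6 → f/8 → f/11 — 3 stops smaller aperture (darker).
Shutter speed: 1/60 → 1/125 — 1 stop faster (darker).
Net so far: 7 stops darker. ISO: 200 → 400 → 800 → 1600 → 3200 → 6400 → 12800 → 25600.

ISO 25600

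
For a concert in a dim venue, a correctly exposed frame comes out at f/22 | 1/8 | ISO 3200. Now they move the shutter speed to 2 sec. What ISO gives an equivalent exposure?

ISO 200

Shutter speed: 1/8 → 1/4 → 1/2 → 1 → 2 — 4 stops longer (brighter).
Need 4 stops darker from the ISO: 3200 → 1600 → 800 → 400 → 200.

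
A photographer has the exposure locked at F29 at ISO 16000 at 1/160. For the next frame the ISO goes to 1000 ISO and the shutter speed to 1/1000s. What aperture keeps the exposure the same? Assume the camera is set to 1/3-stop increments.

f/2.8

ISO: 16000 → 12800 → 10000 → 8000 → 6400 → 5000 → 4000 → 3200 → 2500 → 2000 → 1600 → 1250 → 1000 — 4 stops dropped (darker).
Shutter speed: 1/160 → 1/200 → 1/250 → 1/320 → 1/400 → 1/500 → 1/640 → 1/800 → 1/1000 — 2 2/3 stops shorter (darker).
Net change so far: 6 2/3 stops darker. Offset with the aperture: f/29 → f/25 → f/22 → f/20 → f/18 → f/16 → f/14 → f/13 → f/11 → f/10 → f/9 → f/8 → f/7.1 → f/6.3 → f/5.6 → f/5 → f/4.5 → f/4 → f/3.5 → f/3.2 → f/2.8.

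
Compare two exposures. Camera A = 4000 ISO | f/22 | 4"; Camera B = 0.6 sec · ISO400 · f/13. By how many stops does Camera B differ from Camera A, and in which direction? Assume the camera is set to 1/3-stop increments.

Aperture: f/22 → f/20 → f/18 → f/16 → f/14 → f/13 — 1 2/3 stops wider (brighter).
Shutter speed: 4 → 3.2 → 2.5 → 2 → 1.6 → 1.3 → 1 → 0.8 → 0.6 — 2 2/3 stops shorter (darker).
ISO: 4000 → 3200 → 2500 → 2000 → 1600 → 1250 → 1000 → 800 → 640 → 500 → 400 — 3 1/3 stops dropped (darker).
Net: +1 2/3 −2 2/3 −3 1/3 = −4 1/3 stops.

4 1/3 stops darker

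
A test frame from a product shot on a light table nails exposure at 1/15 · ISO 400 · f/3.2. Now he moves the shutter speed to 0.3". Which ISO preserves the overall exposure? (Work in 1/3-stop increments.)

ISO 80

Shutter speed: 1/15 → 1/13 → 1/10 → 1/8 → 1/6 → 1/5 → 1/4 → 0.3 — 2 1/3 stops longer (brighter).
Need 2 1/3 stops darker from the ISO: 400 → 320 → 250 → 200 → 160 → 125 → 100 → 80.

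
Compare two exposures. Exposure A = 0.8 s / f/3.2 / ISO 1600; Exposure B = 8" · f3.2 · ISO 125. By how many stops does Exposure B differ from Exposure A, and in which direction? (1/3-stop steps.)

1/3 stop darker

Aperture: unchanged.
Shutter speed: 0.8 → 1 → 1.3 → 1.6 → 2 → 2.5 → 3.2 → 4 → 5 → 6 → 8 — 3 1/3 stops longer (brighter).
ISO: 1600 → 1250 → 1000 → 800 → 640 → 500 → 400 → 320 → 250 → 200 → 160 → 125 — 3 2/3 stops lower (darker).
Net: +3 1/3 −3 2/3 = −1/3 stops.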